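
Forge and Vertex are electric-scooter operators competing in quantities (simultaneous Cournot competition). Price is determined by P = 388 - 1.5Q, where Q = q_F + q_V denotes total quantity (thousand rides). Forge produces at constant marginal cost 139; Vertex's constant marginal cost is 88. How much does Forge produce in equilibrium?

44

Forge's profit: π_F = (388 - 1.5Q)q_F - (139q_F). Setting ∂π_F/∂q_F = 0: 249 - 3q_F - (3/2)(q_V) = 0.
Vertex's profit: π_V = (388 - 1.5Q)q_V - (88q_V). Setting ∂π_V/∂q_V = 0: 300 - 3q_V - (3/2)(q_F) = 0.
Best responses: q_F = (249 - (3/2)q_V)/3, q_V = (300 - (3/2)q_F)/3.
Solving the pair: q_F = 44, q_V = 78.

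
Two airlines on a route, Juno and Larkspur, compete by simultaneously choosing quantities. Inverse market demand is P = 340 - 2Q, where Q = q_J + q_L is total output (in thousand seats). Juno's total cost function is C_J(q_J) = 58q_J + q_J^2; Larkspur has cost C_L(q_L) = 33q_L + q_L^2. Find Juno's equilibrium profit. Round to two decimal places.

3404.54

Juno's profit: π_J = (340 - 2Q)q_J - (58q_J + q_J²). Setting ∂π_J/∂q_J = 0: 282 - 6q_J - 2(q_L) = 0.
Larkspur's profit: π_L = (340 - 2Q)q_L - (33q_L + q_L²). Setting ∂π_L/∂q_L = 0: 307 - 6q_L - 2(q_J) = 0.
Rearranging gives the reaction functions q_J = (282 - 2q_L)/6 and q_L = (307 - 2q_J)/6.
Substituting one into the other gives q_J = 539/16 and q_L = 639/16.
Price P = 340 - 2·(589/8) = 771/4.
Juno's profit: (771/4)·(539/16) - 58·(539/16) - (539/16)² = 3404.5430.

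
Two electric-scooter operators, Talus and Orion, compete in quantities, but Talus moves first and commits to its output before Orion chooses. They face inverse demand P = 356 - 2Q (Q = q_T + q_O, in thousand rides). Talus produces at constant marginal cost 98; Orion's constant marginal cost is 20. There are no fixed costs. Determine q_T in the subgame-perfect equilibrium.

45

Solve by backward induction. Given q_T, the follower Orion maximises π_O = (356 - 2q_T - 2q_O)q_O - 20q_O.
Setting the follower's marginal profit to zero, 336 - 2q_T - 4q_O = 0, i.e. q_O = (336 - 2q_T)/4.
Talus substitutes q_O(q_T) into its own profit: π_T = q_T(356 - 2q_T - (336 - 2q_T)/2) - 98q_T = (188 - q_T)q_T - 98q_T.
The leader's first-order condition 90 - 2q_T = 0 yields q_T = 45.
Then q_O = (336 - 2·45)/4 = 123/2.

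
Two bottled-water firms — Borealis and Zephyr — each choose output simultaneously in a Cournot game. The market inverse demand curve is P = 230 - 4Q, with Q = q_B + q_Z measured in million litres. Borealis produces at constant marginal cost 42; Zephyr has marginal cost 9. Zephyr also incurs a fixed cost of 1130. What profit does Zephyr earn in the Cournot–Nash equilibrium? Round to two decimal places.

Borealis's profit: π_B = (230 - 4Q)q_B - (42q_B). Setting ∂π_B/∂q_B = 0: 188 - 8q_B - 4(q_Z) = 0.
Zephyr's profit: π_Z = (230 - 4Q)q_Z - (9q_Z). Setting ∂π_Z/∂q_Z = 0: 221 - 8q_Z - 4(q_B) = 0.
Rearranging gives the reaction functions q_B = (188 - 4q_Z)/8 and q_Z = (221 - 4q_B)/8.
Substituting one into the other gives q_B = 155/12 and q_Z = 127/6.
Price P = 230 - 4·(409/12) = 281/3.
Zephyr's profit: (281/3 - 9)·(127/6) - 1130 = 662.1111.

662.11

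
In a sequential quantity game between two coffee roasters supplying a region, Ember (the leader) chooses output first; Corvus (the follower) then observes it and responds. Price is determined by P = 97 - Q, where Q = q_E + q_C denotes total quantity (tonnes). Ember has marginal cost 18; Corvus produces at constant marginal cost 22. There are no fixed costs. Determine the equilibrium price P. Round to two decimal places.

Solve by backward induction. Given q_E, the follower Corvus maximises π_C = (97 - q_E - q_C)q_C - 22q_C.
Follower FOC: 75 - q_E - 2q_C = 0, so q_C(q_E) = (75 - q_E)/2.
The leader anticipates this reaction. Substituting into P = 97 - Q gives P = 119/2 - (1/2)q_E, so π_E = (119/2 - (1/2)q_E)q_E - 18q_E.
Leader FOC: 83/2 - q_E = 0, so q_E = 83/2.
Then q_C = (75 - 83/2)/2 = 67/4.
Total output Q = 233/4, so price P = 97 - 233/4 = 155/4.

38.75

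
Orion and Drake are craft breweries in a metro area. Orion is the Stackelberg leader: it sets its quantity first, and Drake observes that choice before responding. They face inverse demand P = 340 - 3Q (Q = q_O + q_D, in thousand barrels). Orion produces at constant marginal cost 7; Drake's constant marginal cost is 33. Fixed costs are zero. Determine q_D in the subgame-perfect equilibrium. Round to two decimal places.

Solve by backward induction. Given q_O, the follower Drake maximises π_D = (340 - 3q_O - 3q_D)q_D - 33q_D.
Follower FOC: 307 - 3q_O - 6q_D = 0, so q_D(q_O) = (307 - 3q_O)/6.
The leader anticipates this reaction. Substituting into P = 340 - 3Q gives P = 373/2 - (3/2)q_O, so π_O = (373/2 - (3/2)q_O)q_O - 7q_O.
The leader's first-order condition 359/2 - 3q_O = 0 yields q_O = 359/6.
Then q_D = (307 - 3·(359/6))/6 = 85/4.

21.25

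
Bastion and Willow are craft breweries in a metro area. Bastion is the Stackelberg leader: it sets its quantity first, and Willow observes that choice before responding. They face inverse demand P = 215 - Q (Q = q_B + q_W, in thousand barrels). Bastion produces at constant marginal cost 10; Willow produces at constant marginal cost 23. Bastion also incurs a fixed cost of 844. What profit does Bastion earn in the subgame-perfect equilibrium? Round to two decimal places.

Solve by backward induction. Given q_B, the follower Willow maximises π_W = (215 - q_B - q_W)q_W - 23q_W.
Follower FOC: 192 - q_B - 2q_W = 0, so q_W(q_B) = (192 - q_B)/2.
The leader anticipates this reaction. Substituting into P = 215 - Q gives P = 119 - (1/2)q_B, so π_B = (119 - (1/2)q_B)q_B - 10q_B.
The leader's first-order condition 109 - q_B = 0 yields q_B = 109.
Then q_W = (192 - 109)/2 = 83/2.
Price P = 215 - 301/2 = 129/2.
Bastion's profit: (129/2 - 10)·109 - 844 = 5096.5000.

5096.50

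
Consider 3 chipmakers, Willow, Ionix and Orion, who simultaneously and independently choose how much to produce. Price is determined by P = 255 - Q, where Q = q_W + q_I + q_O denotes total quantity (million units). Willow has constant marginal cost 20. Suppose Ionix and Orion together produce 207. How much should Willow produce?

With rivals' combined output fixed at 207, Willow's profit is π_W = (255 - 207 - q_W)q_W - (20q_W) = (48 - q_W)q_W - (20q_W).
∂π_W/∂q_W = 28 - 2q_W = 0, so q_W = 14.

14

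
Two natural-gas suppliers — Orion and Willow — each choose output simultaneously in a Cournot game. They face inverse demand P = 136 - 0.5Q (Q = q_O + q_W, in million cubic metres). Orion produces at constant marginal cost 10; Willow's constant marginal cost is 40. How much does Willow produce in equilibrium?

Orion's profit: π_O = (136 - 0.5Q)q_O - (10q_O). Setting ∂π_O/∂q_O = 0: 126 - q_O - (1/2)(q_W) = 0.
Willow's first-order condition: 96 - q_W - (1/2)(q_O) = 0.
So q_O = (126 - (1/2)q_W) and q_W = (96 - (1/2)q_O).
Solving the pair: q_O = 104, q_W = 44.

44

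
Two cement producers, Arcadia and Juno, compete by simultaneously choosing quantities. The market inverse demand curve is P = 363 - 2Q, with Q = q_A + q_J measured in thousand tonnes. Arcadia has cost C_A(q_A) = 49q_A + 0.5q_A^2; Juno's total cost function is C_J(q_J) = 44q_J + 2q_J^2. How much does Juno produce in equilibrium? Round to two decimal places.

26.86

Arcadia's profit: π_A = (363 - 2Q)q_A - (49q_A + (1/2)q_A²). Setting ∂π_A/∂q_A = 0: 314 - 5q_A - 2(q_J) = 0.
Juno's first-order condition: 319 - 8q_J - 2(q_A) = 0.
So q_A = (314 - 2q_J)/5 and q_J = (319 - 2q_A)/8.
Solving the pair: q_A = 937/18, q_J = 967/36.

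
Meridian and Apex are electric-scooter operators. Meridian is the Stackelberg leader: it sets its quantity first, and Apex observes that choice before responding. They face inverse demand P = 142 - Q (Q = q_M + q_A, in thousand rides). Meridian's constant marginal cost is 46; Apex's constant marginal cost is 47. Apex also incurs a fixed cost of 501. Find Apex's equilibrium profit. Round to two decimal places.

Solve by backward induction. Given q_M, the follower Apex maximises π_A = (142 - q_M - q_A)q_A - 47q_A.
Setting the follower's marginal profit to zero, 95 - q_M - 2q_A = 0, i.e. q_A = (95 - q_M)/2.
Meridian substitutes q_A(q_M) into its own profit: π_M = q_M(142 - q_M - (95 - q_M)/2) - 46q_M = (189/2 - (1/2)q_M)q_M - 46q_M.
Leader FOC: 97/2 - q_M = 0, so q_M = 97/2.
Then q_A = (95 - 97/2)/2 = 93/4.
Price P = 142 - 287/4 = 281/4.
Apex's profit: (281/4 - 47)·(93/4) - 501 = 633/16.

39.56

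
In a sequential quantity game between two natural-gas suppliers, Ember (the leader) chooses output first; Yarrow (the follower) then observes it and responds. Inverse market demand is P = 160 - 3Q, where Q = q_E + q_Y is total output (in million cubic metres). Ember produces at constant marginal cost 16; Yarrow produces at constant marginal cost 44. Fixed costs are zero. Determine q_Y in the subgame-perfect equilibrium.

Solve by backward induction. Given q_E, the follower Yarrow maximises π_Y = (160 - 3q_E - 3q_Y)q_Y - 44q_Y.
∂π_Y/∂q_Y = 116 - 3q_E - 6q_Y = 0 gives the reaction function q_Y = (116 - 3q_E)/6.
Ember substitutes q_Y(q_E) into its own profit: π_E = q_E(160 - 3q_E - (116 - 3q_E)/2) - 16q_E = (102 - (3/2)q_E)q_E - 16q_E.
The leader's first-order condition 86 - 3q_E = 0 yields q_E = 86/3.
Then q_Y = (116 - 3·(86/3))/6 = 5.

5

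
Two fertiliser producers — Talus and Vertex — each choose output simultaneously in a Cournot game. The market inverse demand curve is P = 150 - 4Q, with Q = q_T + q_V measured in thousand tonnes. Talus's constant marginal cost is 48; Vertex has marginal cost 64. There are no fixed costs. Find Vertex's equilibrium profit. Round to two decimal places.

Talus's profit: π_T = (150 - 4Q)q_T - (48q_T). Setting ∂π_T/∂q_T = 0: 102 - 8q_T - 4(q_V) = 0.
Vertex's profit: π_V = (150 - 4Q)q_V - (64q_V). Setting ∂π_V/∂q_V = 0: 86 - 8q_V - 4(q_T) = 0.
Best responses: q_T = (102 - 4q_V)/8, q_V = (86 - 4q_T)/8.
Solving the pair: q_T = 59/6, q_V = 35/6.
Price P = 150 - 4·(47/3) = 262/3.
Vertex's profit: (262/3 - 64)·(35/6) = 1225/9.

136.11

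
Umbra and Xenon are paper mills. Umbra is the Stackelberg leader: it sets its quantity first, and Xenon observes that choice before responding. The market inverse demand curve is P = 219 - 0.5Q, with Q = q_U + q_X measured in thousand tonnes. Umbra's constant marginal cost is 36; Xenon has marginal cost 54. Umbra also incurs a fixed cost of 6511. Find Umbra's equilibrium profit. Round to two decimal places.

3589.25

The follower Xenon best-responds to any q_U: π_X = (219 - 0.5Q)q_X - 54q_X.
∂π_X/∂q_X = 165 - (1/2)q_U - q_X = 0 gives the reaction function q_X = (165 - (1/2)q_U).
Umbra substitutes q_X(q_U) into its own profit: π_U = q_U(219 - (1/2)q_U - (165 - (1/2)q_U)/2) - 36q_U = (273/2 - (1/4)q_U)q_U - 36q_U.
Leader FOC: 201/2 - (1/2)q_U = 0, so q_U = 201.
Then q_X = (165 - (1/2)·201) = 129/2.
Price P = 219 - (1/2)·(531/2) = 345/4.
Umbra's profit: (345/4 - 36)·201 - 6511 = 3589.2500.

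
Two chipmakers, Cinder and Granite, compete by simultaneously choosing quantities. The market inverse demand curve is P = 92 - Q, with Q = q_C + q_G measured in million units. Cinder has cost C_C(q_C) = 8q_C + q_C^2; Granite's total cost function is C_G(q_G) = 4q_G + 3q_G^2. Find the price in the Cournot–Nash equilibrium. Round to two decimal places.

Cinder's profit: π_C = (92 - Q)q_C - (8q_C + q_C²). Setting ∂π_C/∂q_C = 0: 84 - 4q_C - (q_G) = 0.
Granite's profit: π_G = (92 - Q)q_G - (4q_G + 3q_G²). Setting ∂π_G/∂q_G = 0: 88 - 8q_G - (q_C) = 0.
Rearranging gives the reaction functions q_C = (84 - q_G)/4 and q_G = (88 - q_C)/8.
Solving the pair: q_C = 584/31, q_G = 268/31.
Total output Q = 852/31, so price P = 92 - 852/31 = 64.5161.

64.52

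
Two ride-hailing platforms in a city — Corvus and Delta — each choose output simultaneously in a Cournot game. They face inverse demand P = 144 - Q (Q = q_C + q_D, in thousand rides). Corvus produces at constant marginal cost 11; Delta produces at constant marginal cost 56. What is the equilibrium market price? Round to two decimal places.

Corvus's profit: π_C = (144 - Q)q_C - (11q_C). Setting ∂π_C/∂q_C = 0: 133 - 2q_C - (q_D) = 0.
Delta's first-order condition: 88 - 2q_D - (q_C) = 0.
Rearranging gives the reaction functions q_C = (133 - q_D)/2 and q_D = (88 - q_C)/2.
Substituting one into the other gives q_C = 178/3 and q_D = 43/3.
Total output Q = 221/3, so price P = 144 - 221/3 = 211/3.

70.33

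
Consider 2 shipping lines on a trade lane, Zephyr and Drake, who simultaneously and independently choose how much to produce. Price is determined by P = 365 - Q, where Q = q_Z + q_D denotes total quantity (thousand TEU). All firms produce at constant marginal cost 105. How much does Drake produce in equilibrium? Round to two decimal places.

Each firm earns π_i = (365 - Q)q_i - 105q_i.
Setting ∂π_i/∂q_i = 0 with rivals' quantities fixed: 260 - 2q_i - q_j = 0.
By symmetry each firm produces the same amount; substituting q_j = q_i yields q_i = 260/3.

86.67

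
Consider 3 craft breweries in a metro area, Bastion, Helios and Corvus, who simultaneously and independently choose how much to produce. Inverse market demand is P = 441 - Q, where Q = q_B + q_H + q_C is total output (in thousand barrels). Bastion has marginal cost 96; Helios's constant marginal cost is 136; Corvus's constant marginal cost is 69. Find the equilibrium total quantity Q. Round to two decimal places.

Bastion's profit: π_B = (441 - Q)q_B - (96q_B). Setting ∂π_B/∂q_B = 0: 345 - 2q_B - (q_H + q_C) = 0.
Helios's profit: π_H = (441 - Q)q_H - (136q_H). Setting ∂π_H/∂q_H = 0: 305 - 2q_H - (q_B + q_C) = 0.
Corvus's profit: π_C = (441 - Q)q_C - (69q_C). Setting ∂π_C/∂q_C = 0: 372 - 2q_C - (q_B + q_H) = 0.
Adding the 3 conditions: 1022 − 2Q − 2Q = 0, i.e. Q = 511/2.
Back-substituting: q_B = (345 − 511/2) = 179/2, q_H = (305 − 511/2) = 99/2, q_C = (372 − 511/2) = 233/2.
Total output Q = 179/2 + 99/2 + 233/2 = 511/2.

255.50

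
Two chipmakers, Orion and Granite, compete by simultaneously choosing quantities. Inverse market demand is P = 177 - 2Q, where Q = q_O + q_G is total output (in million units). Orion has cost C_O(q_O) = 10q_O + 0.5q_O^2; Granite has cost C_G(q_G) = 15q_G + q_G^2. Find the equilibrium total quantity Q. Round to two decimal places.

Orion's profit: π_O = (177 - 2Q)q_O - (10q_O + (1/2)q_O²). Setting ∂π_O/∂q_O = 0: 167 - 5q_O - 2(q_G) = 0.
Granite's first-order condition: 162 - 6q_G - 2(q_O) = 0.
So q_O = (167 - 2q_G)/5 and q_G = (162 - 2q_O)/6.
Substituting one into the other gives q_O = 339/13 and q_G = 238/13.
Total output Q = 339/13 + 238/13 = 577/13.

44.38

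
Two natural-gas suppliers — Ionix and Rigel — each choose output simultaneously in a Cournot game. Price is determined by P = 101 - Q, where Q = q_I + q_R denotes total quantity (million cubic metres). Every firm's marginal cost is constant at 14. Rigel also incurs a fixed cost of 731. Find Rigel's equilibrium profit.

110

Each firm earns π_i = (101 - Q)q_i - 14q_i.
Setting ∂π_i/∂q_i = 0 with rivals' quantities fixed: 87 - 2q_i - q_j = 0.
By symmetry each firm produces the same amount; substituting q_j = q_i yields q_i = 87/3 = 29.
Price P = 101 - 58 = 43.
Rigel's profit: (43 - 14)·29 - 731 = 110.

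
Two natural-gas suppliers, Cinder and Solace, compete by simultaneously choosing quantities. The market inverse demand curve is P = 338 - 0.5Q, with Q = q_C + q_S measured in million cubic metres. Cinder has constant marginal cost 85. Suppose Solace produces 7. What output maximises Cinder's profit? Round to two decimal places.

249.50

With the rival's output fixed at 7, Cinder's profit is π_C = (338 - (1/2)·7 - (1/2)q_C)q_C - (85q_C) = (669/2 - (1/2)q_C)q_C - (85q_C).
∂π_C/∂q_C = 499/2 - q_C = 0, so q_C = 499/2.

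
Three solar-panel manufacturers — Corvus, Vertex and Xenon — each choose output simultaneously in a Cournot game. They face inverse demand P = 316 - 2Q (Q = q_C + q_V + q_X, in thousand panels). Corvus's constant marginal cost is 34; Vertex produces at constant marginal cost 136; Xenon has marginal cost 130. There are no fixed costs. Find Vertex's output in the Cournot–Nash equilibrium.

9

Corvus's profit: π_C = (316 - 2Q)q_C - (34q_C). Setting ∂π_C/∂q_C = 0: 282 - 4q_C - 2(q_V + q_X) = 0.
Vertex's first-order condition: 180 - 4q_V - 2(q_C + q_X) = 0.
Xenon's first-order condition: 186 - 4q_X - 2(q_C + q_V) = 0.
Summing all 3 equations gives 648 − 8Q = 0, hence Q = 81.
Back-substituting: q_C = (282 − 162)/2 = 60, q_V = (180 − 162)/2 = 9, q_X = (186 − 162)/2 = 12.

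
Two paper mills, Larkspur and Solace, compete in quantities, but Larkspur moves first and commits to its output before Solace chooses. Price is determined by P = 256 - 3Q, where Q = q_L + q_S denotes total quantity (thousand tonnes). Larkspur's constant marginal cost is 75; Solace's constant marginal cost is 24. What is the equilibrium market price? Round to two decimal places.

107.50

Solve by backward induction. Given q_L, the follower Solace maximises π_S = (256 - 3q_L - 3q_S)q_S - 24q_S.
∂π_S/∂q_S = 232 - 3q_L - 6q_S = 0 gives the reaction function q_S = (232 - 3q_L)/6.
The leader anticipates this reaction. Substituting into P = 256 - 3Q gives P = 140 - (3/2)q_L, so π_L = (140 - (3/2)q_L)q_L - 75q_L.
The leader's first-order condition 65 - 3q_L = 0 yields q_L = 65/3.
Then q_S = (232 - 3·(65/3))/6 = 167/6.
Total output Q = 99/2, so price P = 256 - 3·(99/2) = 215/2.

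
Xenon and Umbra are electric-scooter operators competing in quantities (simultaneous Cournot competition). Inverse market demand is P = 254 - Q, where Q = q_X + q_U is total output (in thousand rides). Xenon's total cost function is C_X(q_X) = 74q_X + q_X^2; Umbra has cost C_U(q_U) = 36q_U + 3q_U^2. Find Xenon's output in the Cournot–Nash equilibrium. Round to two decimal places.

Xenon's profit: π_X = (254 - Q)q_X - (74q_X + q_X²). Setting ∂π_X/∂q_X = 0: 180 - 4q_X - (q_U) = 0.
Umbra's first-order condition: 218 - 8q_U - (q_X) = 0.
So q_X = (180 - q_U)/4 and q_U = (218 - q_X)/8.
Solving the pair: q_X = 1222/31, q_U = 692/31.

39.42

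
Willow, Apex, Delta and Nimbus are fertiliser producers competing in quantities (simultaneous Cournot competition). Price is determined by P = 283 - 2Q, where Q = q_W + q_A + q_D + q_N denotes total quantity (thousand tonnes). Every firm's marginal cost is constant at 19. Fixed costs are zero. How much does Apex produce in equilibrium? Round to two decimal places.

26.40

Each firm earns π_i = (283 - 2Q)q_i - 19q_i.
Setting ∂π_i/∂q_i = 0 with rivals' quantities fixed: 264 - 4q_i - 2·Σ_{j≠i} q_j = 0.
By symmetry each firm produces the same amount; substituting Σ_{j≠i} q_j = 3q_i yields q_i = 264/10 = 132/5.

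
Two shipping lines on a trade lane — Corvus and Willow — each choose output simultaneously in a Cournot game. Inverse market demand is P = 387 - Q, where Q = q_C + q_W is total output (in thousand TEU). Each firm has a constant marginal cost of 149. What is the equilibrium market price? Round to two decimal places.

228.33

A representative firm's profit is π_i = q_i(387 - Q) - 149q_i.
First-order condition (treating rivals' output as given): 238 - 2q_i - q_j = 0.
By symmetry each firm produces the same amount; substituting q_j = q_i yields q_i = 238/3.
Total output Q = 476/3, so price P = 387 - 476/3 = 685/3.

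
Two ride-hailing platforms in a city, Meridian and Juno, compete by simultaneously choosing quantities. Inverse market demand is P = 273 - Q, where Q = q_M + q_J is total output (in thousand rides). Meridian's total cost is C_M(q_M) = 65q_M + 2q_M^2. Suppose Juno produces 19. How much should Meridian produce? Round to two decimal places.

With the rival's output fixed at 19, Meridian's profit is π_M = (273 - 19 - q_M)q_M - (65q_M + 2q_M²) = (254 - q_M)q_M - (65q_M + 2q_M²).
∂π_M/∂q_M = 189 - 6q_M = 0, so q_M = 63/2.

31.50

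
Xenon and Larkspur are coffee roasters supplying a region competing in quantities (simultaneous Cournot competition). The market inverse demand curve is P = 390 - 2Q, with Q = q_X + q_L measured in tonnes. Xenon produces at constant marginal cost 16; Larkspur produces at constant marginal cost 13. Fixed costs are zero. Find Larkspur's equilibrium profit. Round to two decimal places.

8022.22

Xenon's profit: π_X = (390 - 2Q)q_X - (16q_X). Setting ∂π_X/∂q_X = 0: 374 - 4q_X - 2(q_L) = 0.
Larkspur's profit: π_L = (390 - 2Q)q_L - (13q_L). Setting ∂π_L/∂q_L = 0: 377 - 4q_L - 2(q_X) = 0.
Rearranging gives the reaction functions q_X = (374 - 2q_L)/4 and q_L = (377 - 2q_X)/4.
Solving the pair: q_X = 371/6, q_L = 190/3.
Price P = 390 - 2·(751/6) = 419/3.
Larkspur's profit: (419/3 - 13)·(190/3) = 8022.2222.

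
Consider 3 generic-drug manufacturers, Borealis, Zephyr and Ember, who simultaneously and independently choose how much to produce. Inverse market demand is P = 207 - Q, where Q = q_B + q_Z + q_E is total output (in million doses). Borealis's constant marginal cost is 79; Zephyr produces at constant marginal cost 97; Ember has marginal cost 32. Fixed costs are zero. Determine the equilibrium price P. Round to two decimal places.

Borealis's profit: π_B = (207 - Q)q_B - (79q_B). Setting ∂π_B/∂q_B = 0: 128 - 2q_B - (q_Z + q_E) = 0.
Zephyr's first-order condition: 110 - 2q_Z - (q_B + q_E) = 0.
Ember's first-order condition: 175 - 2q_E - (q_B + q_Z) = 0.
Summing all 3 equations gives 413 − 4Q = 0, hence Q = 413/4.
Back-substituting: q_B = (128 − 413/4) = 99/4, q_Z = (110 − 413/4) = 27/4, q_E = (175 − 413/4) = 287/4.
Total output Q = 413/4, so price P = 207 - 413/4 = 415/4.

103.75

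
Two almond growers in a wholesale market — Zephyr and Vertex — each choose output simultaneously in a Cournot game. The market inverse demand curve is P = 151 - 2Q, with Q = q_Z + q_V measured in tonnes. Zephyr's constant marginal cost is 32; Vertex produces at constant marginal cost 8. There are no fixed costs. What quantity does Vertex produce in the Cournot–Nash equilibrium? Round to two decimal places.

Zephyr's profit: π_Z = (151 - 2Q)q_Z - (32q_Z). Setting ∂π_Z/∂q_Z = 0: 119 - 4q_Z - 2(q_V) = 0.
Vertex's profit: π_V = (151 - 2Q)q_V - (8q_V). Setting ∂π_V/∂q_V = 0: 143 - 4q_V - 2(q_Z) = 0.
Rearranging gives the reaction functions q_Z = (119 - 2q_V)/4 and q_V = (143 - 2q_Z)/4.
Substituting one into the other gives q_Z = 95/6 and q_V = 167/6.

27.83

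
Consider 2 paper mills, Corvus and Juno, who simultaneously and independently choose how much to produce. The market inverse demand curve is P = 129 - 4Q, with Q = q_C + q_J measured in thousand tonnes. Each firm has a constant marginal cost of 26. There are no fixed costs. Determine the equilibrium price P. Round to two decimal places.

60.33

Each firm earns π_i = (129 - 4Q)q_i - 26q_i.
First-order condition (treating rivals' output as given): 103 - 8q_i - 4q_j = 0.
With identical firms every q_j equals q_i, so q_j = q_i and 103 = 12q_i, giving q_i = 103/12.
Total output Q = 103/6, so price P = 129 - 4·(103/6) = 181/3.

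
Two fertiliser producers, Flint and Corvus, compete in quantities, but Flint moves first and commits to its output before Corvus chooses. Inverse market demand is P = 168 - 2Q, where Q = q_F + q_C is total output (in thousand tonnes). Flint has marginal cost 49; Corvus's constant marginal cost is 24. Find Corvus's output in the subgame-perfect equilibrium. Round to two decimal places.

24.25

The follower Corvus best-responds to any q_F: π_C = (168 - 2Q)q_C - 24q_C.
Setting the follower's marginal profit to zero, 144 - 2q_F - 4q_C = 0, i.e. q_C = (144 - 2q_F)/4.
The leader anticipates this reaction. Substituting into P = 168 - 2Q gives P = 96 - q_F, so π_F = (96 - q_F)q_F - 49q_F.
The leader's first-order condition 47 - 2q_F = 0 yields q_F = 47/2.
Then q_C = (144 - 2·(47/2))/4 = 97/4.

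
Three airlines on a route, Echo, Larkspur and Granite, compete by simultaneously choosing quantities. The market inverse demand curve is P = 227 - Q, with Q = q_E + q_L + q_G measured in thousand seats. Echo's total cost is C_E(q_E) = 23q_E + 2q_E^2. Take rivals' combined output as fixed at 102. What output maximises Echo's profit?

With rivals' combined output fixed at 102, Echo's profit is π_E = (227 - 102 - q_E)q_E - (23q_E + 2q_E²) = (125 - q_E)q_E - (23q_E + 2q_E²).
∂π_E/∂q_E = 102 - 6q_E = 0, so q_E = 17.

17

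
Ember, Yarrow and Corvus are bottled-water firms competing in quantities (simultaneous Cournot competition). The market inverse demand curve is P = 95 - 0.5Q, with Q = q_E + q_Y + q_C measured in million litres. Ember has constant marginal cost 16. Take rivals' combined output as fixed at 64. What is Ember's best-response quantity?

With rivals' combined output fixed at 64, Ember's profit is π_E = (95 - (1/2)·64 - (1/2)q_E)q_E - (16q_E) = (63 - (1/2)q_E)q_E - (16q_E).
∂π_E/∂q_E = 47 - q_E = 0, so q_E = 47.

47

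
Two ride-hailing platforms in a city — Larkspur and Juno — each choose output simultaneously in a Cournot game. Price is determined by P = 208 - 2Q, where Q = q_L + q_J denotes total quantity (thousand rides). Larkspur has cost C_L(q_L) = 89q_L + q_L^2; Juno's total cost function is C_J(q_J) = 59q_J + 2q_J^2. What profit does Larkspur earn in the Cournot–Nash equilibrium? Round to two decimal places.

662.78

Larkspur's profit: π_L = (208 - 2Q)q_L - (89q_L + q_L²). Setting ∂π_L/∂q_L = 0: 119 - 6q_L - 2(q_J) = 0.
Juno's first-order condition: 149 - 8q_J - 2(q_L) = 0.
So q_L = (119 - 2q_J)/6 and q_J = (149 - 2q_L)/8.
Solving the pair: q_L = 327/22, q_J = 164/11.
Price P = 208 - 2·(655/22) = 1633/11.
Larkspur's profit: (1633/11)·(327/22) - 89·(327/22) - (327/22)² = 662.7831.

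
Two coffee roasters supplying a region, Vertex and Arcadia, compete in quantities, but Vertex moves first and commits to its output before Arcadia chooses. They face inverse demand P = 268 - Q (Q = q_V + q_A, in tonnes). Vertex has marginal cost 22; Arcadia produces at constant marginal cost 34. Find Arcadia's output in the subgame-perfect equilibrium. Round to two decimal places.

Solve by backward induction. Given q_V, the follower Arcadia maximises π_A = (268 - q_V - q_A)q_A - 34q_A.
∂π_A/∂q_A = 234 - q_V - 2q_A = 0 gives the reaction function q_A = (234 - q_V)/2.
Vertex substitutes q_A(q_V) into its own profit: π_V = q_V(268 - q_V - (234 - q_V)/2) - 22q_V = (151 - (1/2)q_V)q_V - 22q_V.
Leader FOC: 129 - q_V = 0, so q_V = 129.
Then q_A = (234 - 129)/2 = 105/2.

52.50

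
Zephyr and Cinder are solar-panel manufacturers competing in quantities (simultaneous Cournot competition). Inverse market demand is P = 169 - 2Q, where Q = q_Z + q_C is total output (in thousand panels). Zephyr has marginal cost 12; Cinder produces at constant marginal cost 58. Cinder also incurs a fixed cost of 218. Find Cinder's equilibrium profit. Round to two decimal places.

Zephyr's profit: π_Z = (169 - 2Q)q_Z - (12q_Z). Setting ∂π_Z/∂q_Z = 0: 157 - 4q_Z - 2(q_C) = 0.
Cinder's first-order condition: 111 - 4q_C - 2(q_Z) = 0.
So q_Z = (157 - 2q_C)/4 and q_C = (111 - 2q_Z)/4.
Solving the pair: q_Z = 203/6, q_C = 65/6.
Price P = 169 - 2·(134/3) = 239/3.
Cinder's profit: (239/3 - 58)·(65/6) - 218 = 301/18.

16.72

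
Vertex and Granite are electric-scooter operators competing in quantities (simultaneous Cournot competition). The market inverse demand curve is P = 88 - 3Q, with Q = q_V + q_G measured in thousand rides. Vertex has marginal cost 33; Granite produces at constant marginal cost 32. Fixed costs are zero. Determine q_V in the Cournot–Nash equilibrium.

Vertex's profit: π_V = (88 - 3Q)q_V - (33q_V). Setting ∂π_V/∂q_V = 0: 55 - 6q_V - 3(q_G) = 0.
Granite's first-order condition: 56 - 6q_G - 3(q_V) = 0.
So q_V = (55 - 3q_G)/6 and q_G = (56 - 3q_V)/6.
Solving the pair: q_V = 6, q_G = 19/3.

6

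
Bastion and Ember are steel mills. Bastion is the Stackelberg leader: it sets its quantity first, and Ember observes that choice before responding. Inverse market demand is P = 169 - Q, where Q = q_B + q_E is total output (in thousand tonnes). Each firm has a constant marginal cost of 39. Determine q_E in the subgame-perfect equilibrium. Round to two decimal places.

32.50

Solve by backward induction. Given q_B, the follower Ember maximises π_E = (169 - q_B - q_E)q_E - 39q_E.
∂π_E/∂q_E = 130 - q_B - 2q_E = 0 gives the reaction function q_E = (130 - q_B)/2.
Bastion substitutes q_E(q_B) into its own profit: π_B = q_B(169 - q_B - (130 - q_B)/2) - 39q_B = (104 - (1/2)q_B)q_B - 39q_B.
The leader's first-order condition 65 - q_B = 0 yields q_B = 65.
Then q_E = (130 - 65)/2 = 65/2.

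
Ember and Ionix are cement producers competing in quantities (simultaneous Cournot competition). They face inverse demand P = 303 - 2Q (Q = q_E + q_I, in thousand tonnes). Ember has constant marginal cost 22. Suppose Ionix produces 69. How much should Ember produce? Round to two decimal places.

With the rival's output fixed at 69, Ember's profit is π_E = (303 - 2·69 - 2q_E)q_E - (22q_E) = (165 - 2q_E)q_E - (22q_E).
∂π_E/∂q_E = 143 - 4q_E = 0, so q_E = 143/4.

35.75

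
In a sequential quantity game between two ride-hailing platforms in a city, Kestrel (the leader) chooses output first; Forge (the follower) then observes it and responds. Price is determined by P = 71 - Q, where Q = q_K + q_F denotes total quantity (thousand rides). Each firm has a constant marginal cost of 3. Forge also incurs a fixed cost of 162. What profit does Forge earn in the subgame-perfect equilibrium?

127

The follower Forge best-responds to any q_K: π_F = (71 - Q)q_F - 3q_F.
Follower FOC: 68 - q_K - 2q_F = 0, so q_F(q_K) = (68 - q_K)/2.
The leader anticipates this reaction. Substituting into P = 71 - Q gives P = 37 - (1/2)q_K, so π_K = (37 - (1/2)q_K)q_K - 3q_K.
Maximising: ∂π_K/∂q_K = 34 - q_K = 0, giving q_K = 34.
Then q_F = (68 - 34)/2 = 17.
Price P = 71 - 51 = 20.
Forge's profit: (20 - 3)·17 - 162 = 127.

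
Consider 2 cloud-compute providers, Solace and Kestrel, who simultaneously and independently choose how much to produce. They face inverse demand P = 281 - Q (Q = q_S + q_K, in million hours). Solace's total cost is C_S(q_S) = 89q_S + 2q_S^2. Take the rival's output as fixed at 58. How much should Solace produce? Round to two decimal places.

With the rival's output fixed at 58, Solace's profit is π_S = (281 - 58 - q_S)q_S - (89q_S + 2q_S²) = (223 - q_S)q_S - (89q_S + 2q_S²).
∂π_S/∂q_S = 134 - 6q_S = 0, so q_S = 67/3.

22.33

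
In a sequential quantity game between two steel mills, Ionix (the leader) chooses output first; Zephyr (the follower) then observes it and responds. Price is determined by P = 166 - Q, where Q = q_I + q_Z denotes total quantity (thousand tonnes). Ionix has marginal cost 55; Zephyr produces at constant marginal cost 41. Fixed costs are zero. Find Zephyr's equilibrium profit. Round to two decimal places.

Solve by backward induction. Given q_I, the follower Zephyr maximises π_Z = (166 - q_I - q_Z)q_Z - 41q_Z.
Setting the follower's marginal profit to zero, 125 - q_I - 2q_Z = 0, i.e. q_Z = (125 - q_I)/2.
Ionix substitutes q_Z(q_I) into its own profit: π_I = q_I(166 - q_I - (125 - q_I)/2) - 55q_I = (207/2 - (1/2)q_I)q_I - 55q_I.
Leader FOC: 97/2 - q_I = 0, so q_I = 97/2.
Then q_Z = (125 - 97/2)/2 = 153/4.
Price P = 166 - 347/4 = 317/4.
Zephyr's profit: (317/4 - 41)·(153/4) = 1463.0625.

1463.06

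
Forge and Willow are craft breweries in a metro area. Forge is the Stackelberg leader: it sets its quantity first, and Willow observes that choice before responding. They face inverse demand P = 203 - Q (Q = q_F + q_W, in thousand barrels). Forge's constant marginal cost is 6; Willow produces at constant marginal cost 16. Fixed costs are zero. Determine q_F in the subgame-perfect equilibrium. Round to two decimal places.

Solve by backward induction. Given q_F, the follower Willow maximises π_W = (203 - q_F - q_W)q_W - 16q_W.
Setting the follower's marginal profit to zero, 187 - q_F - 2q_W = 0, i.e. q_W = (187 - q_F)/2.
The leader anticipates this reaction. Substituting into P = 203 - Q gives P = 219/2 - (1/2)q_F, so π_F = (219/2 - (1/2)q_F)q_F - 6q_F.
Maximising: ∂π_F/∂q_F = 207/2 - q_F = 0, giving q_F = 207/2.
Then q_W = (187 - 207/2)/2 = 167/4.

103.50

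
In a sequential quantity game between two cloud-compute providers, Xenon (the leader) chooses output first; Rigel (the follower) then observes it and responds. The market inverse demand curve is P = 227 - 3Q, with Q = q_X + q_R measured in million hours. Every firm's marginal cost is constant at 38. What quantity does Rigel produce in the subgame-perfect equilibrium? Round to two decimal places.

Solve by backward induction. Given q_X, the follower Rigel maximises π_R = (227 - 3q_X - 3q_R)q_R - 38q_R.
∂π_R/∂q_R = 189 - 3q_X - 6q_R = 0 gives the reaction function q_R = (189 - 3q_X)/6.
The leader anticipates this reaction. Substituting into P = 227 - 3Q gives P = 265/2 - (3/2)q_X, so π_X = (265/2 - (3/2)q_X)q_X - 38q_X.
The leader's first-order condition 189/2 - 3q_X = 0 yields q_X = 63/2.
Then q_R = (189 - 3·(63/2))/6 = 63/4.

15.75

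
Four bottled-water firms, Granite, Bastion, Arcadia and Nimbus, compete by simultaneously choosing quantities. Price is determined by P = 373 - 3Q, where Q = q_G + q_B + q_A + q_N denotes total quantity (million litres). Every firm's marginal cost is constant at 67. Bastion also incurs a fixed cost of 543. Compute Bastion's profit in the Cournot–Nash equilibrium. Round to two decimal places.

705.48

A representative firm's profit is π_i = q_i(373 - 3Q) - 67q_i.
Setting ∂π_i/∂q_i = 0 with rivals' quantities fixed: 306 - 6q_i - 3·Σ_{j≠i} q_j = 0.
By symmetry each firm produces the same amount; substituting Σ_{j≠i} q_j = 3q_i yields q_i = 306/15 = 102/5.
Price P = 373 - 3·(408/5) = 641/5.
Bastion's profit: (641/5 - 67)·(102/5) - 543 = 705.4800.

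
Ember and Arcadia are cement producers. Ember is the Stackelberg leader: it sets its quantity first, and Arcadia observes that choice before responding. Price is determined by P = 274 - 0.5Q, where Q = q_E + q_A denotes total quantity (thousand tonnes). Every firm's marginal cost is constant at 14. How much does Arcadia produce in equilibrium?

130

Solve by backward induction. Given q_E, the follower Arcadia maximises π_A = (274 - (1/2)q_E - (1/2)q_A)q_A - 14q_A.
Setting the follower's marginal profit to zero, 260 - (1/2)q_E - q_A = 0, i.e. q_A = (260 - (1/2)q_E).
The leader anticipates this reaction. Substituting into P = 274 - 0.5Q gives P = 144 - (1/4)q_E, so π_E = (144 - (1/4)q_E)q_E - 14q_E.
The leader's first-order condition 130 - (1/2)q_E = 0 yields q_E = 260.
Then q_A = (260 - (1/2)·260) = 130.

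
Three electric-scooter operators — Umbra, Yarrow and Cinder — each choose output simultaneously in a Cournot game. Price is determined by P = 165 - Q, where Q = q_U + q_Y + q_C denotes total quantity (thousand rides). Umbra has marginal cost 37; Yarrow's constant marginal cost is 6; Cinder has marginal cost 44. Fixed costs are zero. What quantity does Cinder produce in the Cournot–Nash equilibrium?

19

Umbra's profit: π_U = (165 - Q)q_U - (37q_U). Setting ∂π_U/∂q_U = 0: 128 - 2q_U - (q_Y + q_C) = 0.
Yarrow's first-order condition: 159 - 2q_Y - (q_U + q_C) = 0.
Cinder's profit: π_C = (165 - Q)q_C - (44q_C). Setting ∂π_C/∂q_C = 0: 121 - 2q_C - (q_U + q_Y) = 0.
Adding the 3 first-order conditions: 408 − 4Q = 0, so Q = 102.
Back-substituting: q_U = (128 − 102) = 26, q_Y = (159 − 102) = 57, q_C = (121 − 102) = 19.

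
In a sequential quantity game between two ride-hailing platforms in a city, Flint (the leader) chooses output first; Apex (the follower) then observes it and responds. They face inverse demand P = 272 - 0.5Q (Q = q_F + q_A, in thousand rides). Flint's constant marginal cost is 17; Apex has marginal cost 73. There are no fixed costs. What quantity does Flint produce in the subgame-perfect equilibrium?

311

Solve by backward induction. Given q_F, the follower Apex maximises π_A = (272 - (1/2)q_F - (1/2)q_A)q_A - 73q_A.
Setting the follower's marginal profit to zero, 199 - (1/2)q_F - q_A = 0, i.e. q_A = (199 - (1/2)q_F).
The leader anticipates this reaction. Substituting into P = 272 - 0.5Q gives P = 345/2 - (1/4)q_F, so π_F = (345/2 - (1/4)q_F)q_F - 17q_F.
Leader FOC: 311/2 - (1/2)q_F = 0, so q_F = 311.
Then q_A = (199 - (1/2)·311) = 87/2.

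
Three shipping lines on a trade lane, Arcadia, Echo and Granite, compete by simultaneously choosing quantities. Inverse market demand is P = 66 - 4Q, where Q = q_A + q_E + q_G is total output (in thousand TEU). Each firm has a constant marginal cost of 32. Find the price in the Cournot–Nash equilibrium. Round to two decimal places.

A representative firm's profit is π_i = q_i(66 - 4Q) - 32q_i.
First-order condition (treating rivals' output as given): 34 - 8q_i - 4·Σ_{j≠i} q_j = 0.
By symmetry each firm produces the same amount; substituting Σ_{j≠i} q_j = 2q_i yields q_i = 34/16 = 17/8.
Total output Q = 51/8, so price P = 66 - 4·(51/8) = 81/2.

40.50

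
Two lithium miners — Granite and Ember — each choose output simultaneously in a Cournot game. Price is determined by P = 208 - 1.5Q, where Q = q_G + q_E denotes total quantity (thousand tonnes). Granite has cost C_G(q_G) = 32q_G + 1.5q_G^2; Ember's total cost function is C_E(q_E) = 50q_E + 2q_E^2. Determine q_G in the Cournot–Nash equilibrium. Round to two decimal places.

Granite's profit: π_G = (208 - 1.5Q)q_G - (32q_G + (3/2)q_G²). Setting ∂π_G/∂q_G = 0: 176 - 6q_G - (3/2)(q_E) = 0.
Ember's profit: π_E = (208 - 1.5Q)q_E - (50q_E + 2q_E²). Setting ∂π_E/∂q_E = 0: 158 - 7q_E - (3/2)(q_G) = 0.
Best responses: q_G = (176 - (3/2)q_E)/6, q_E = (158 - (3/2)q_G)/7.
Solving the pair: q_G = 25.0314, q_E = 912/53.

25.03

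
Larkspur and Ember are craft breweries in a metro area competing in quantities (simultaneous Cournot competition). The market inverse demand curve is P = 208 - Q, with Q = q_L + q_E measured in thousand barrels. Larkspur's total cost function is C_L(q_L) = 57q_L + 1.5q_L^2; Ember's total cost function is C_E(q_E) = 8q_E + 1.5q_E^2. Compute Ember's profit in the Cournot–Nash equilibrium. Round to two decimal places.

3128.48

Larkspur's profit: π_L = (208 - Q)q_L - (57q_L + (3/2)q_L²). Setting ∂π_L/∂q_L = 0: 151 - 5q_L - (q_E) = 0.
Ember's first-order condition: 200 - 5q_E - (q_L) = 0.
Best responses: q_L = (151 - q_E)/5, q_E = (200 - q_L)/5.
Substituting one into the other gives q_L = 185/8 and q_E = 283/8.
Price P = 208 - 117/2 = 299/2.
Ember's profit: (299/2)·(283/8) - 8·(283/8) - (3/2)(283/8)² = 3128.4766.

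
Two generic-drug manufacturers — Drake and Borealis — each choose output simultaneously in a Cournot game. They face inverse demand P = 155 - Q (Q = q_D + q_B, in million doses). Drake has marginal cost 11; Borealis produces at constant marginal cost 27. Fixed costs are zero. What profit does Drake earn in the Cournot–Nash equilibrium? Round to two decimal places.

2844.44

Drake's profit: π_D = (155 - Q)q_D - (11q_D). Setting ∂π_D/∂q_D = 0: 144 - 2q_D - (q_B) = 0.
Borealis's first-order condition: 128 - 2q_B - (q_D) = 0.
So q_D = (144 - q_B)/2 and q_B = (128 - q_D)/2.
Substituting one into the other gives q_D = 160/3 and q_B = 112/3.
Price P = 155 - 272/3 = 193/3.
Drake's profit: (193/3 - 11)·(160/3) = 2844.4444.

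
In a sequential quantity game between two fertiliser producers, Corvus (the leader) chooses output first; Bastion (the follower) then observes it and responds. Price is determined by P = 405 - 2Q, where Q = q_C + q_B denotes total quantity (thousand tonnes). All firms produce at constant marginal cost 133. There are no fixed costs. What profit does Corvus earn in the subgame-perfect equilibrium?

4624

Solve by backward induction. Given q_C, the follower Bastion maximises π_B = (405 - 2q_C - 2q_B)q_B - 133q_B.
Follower FOC: 272 - 2q_C - 4q_B = 0, so q_B(q_C) = (272 - 2q_C)/4.
Corvus substitutes q_B(q_C) into its own profit: π_C = q_C(405 - 2q_C - (272 - 2q_C)/2) - 133q_C = (269 - q_C)q_C - 133q_C.
Leader FOC: 136 - 2q_C = 0, so q_C = 68.
Then q_B = (272 - 2·68)/4 = 34.
Price P = 405 - 2·102 = 201.
Corvus's profit: (201 - 133)·68 = 4624.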